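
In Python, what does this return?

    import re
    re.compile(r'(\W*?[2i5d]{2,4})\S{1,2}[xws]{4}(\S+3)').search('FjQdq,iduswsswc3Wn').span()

(5, 16)

This matches zero or more of a non-word character (lazy), then 2 to 4 of one of [2i5d] (captured); then 1 to 2 of a non-whitespace character, then exactly 4 of one of [xws]; then one or more of a non-whitespace character, then the literal '3' (captured).
`re.search` scans for the first position where the pattern succeeds.
The match spans [5:16] → ',iduswsswc3'.
Captured: group 1 = ',id', group 2 = 'c3'.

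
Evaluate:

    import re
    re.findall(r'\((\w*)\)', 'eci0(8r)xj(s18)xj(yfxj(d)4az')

Because there's exactly one group, `findall` drops the full match and keeps group 1 from each hit.

['8r', 's18', 'd']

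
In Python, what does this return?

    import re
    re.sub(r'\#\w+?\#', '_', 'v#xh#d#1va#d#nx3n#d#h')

Matches: at [1:5] → '#xh#'; at [6:11] → '#1va#'; at [12:18] → '#nx3n#'.
Each match is replaced by '_'.

'v_d_d_d#h'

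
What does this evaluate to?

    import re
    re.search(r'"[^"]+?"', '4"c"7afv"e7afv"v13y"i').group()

'"c"'

Unlike `match`, `search` isn't anchored — it looks for the pattern anywhere in the string.
The match spans [1:4] → '"c"'.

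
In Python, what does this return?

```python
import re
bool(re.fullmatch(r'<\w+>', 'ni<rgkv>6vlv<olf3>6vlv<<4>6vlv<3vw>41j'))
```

`re.fullmatch` requires the pattern to consume the entire string.
Here the string isn't matched end-to-end, so the call returns None, and `bool(None)` is False.

False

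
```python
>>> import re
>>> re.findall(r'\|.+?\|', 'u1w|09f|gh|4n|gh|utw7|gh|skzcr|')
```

['|09f|', '|4n|', '|utw7|', '|skzcr|']

A non-greedy quantifier consumes as few characters as it can — just enough that the remainder of the pattern still matches from where it stops; whatever follows it matches normally.
Scanning left to right: at [3:8] → '|09f|'; at [10:14] → '|4n|'; at [16:22] → '|utw7|'; at [24:31] → '|skzcr|'.
With no groups in the pattern, `findall` gives back each whole match — 4 here.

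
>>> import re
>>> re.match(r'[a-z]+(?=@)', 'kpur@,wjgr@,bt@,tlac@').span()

Because the assertion is zero-width, the text it checks is not consumed and won't appear in the result.
`match` is anchored at position 0; if the pattern doesn't fit there, it returns None.
The match spans [0:4] → 'kpur'.

(0, 4)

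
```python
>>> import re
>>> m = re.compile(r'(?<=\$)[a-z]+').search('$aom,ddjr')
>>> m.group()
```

'aom'

Because the assertion is zero-width, the text it checks is not consumed and won't appear in the result.
The match spans [1:4] → 'aom'.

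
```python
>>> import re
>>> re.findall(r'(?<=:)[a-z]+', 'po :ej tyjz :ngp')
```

['ej', 'ngp']

Because the assertion is zero-width, the text it checks is not consumed and won't appear in the result.
Matches: at [4:6] → 'ej'; at [13:16] → 'ngp'.
No capturing groups, so `findall` returns the 2 full match strings.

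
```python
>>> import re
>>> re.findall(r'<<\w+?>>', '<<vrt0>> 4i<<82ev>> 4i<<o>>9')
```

`findall` yields the raw match text (3 of them) because the pattern has no groups.

['<<vrt0>>', '<<82ev>>', '<<o>>']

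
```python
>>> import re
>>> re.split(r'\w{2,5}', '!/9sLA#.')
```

The string is cut at each match, leaving 2 pieces.

['!/', '#.']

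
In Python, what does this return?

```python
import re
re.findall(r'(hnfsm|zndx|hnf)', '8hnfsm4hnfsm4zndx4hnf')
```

`|` is ordered: at each position the engine commits to the first alternative that works.
Because there's exactly one group, `findall` drops the full match and keeps group 1 from each hit.

['hnfsm', 'hnfsm', 'zndx', 'hnf']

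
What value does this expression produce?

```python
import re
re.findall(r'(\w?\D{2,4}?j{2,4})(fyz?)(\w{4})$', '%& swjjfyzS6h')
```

The pattern matches optionally a word character, then 2 to 4 of a non-digit (lazy), then 2 to 4 of a literal 'j' (captured); then the literal 'fy', then optionally the literal 'z' (captured); then exactly 4 of a word character (captured); then anchored at the end.
Scanning left to right: at [1:13] match '& swjjfyzS6h', groups = ('& swjj', 'fy', 'zS6h').
3 groups means the one result is a tuple of 3 captured strings — 1 here.

[('& swjj', 'fy', 'zS6h')]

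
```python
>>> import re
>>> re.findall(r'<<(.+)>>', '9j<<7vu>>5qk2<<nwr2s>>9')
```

['7vu>>5qk2<<nwr2s']

One capturing group, so `findall` returns just the captured substring from the one match — 1 in all.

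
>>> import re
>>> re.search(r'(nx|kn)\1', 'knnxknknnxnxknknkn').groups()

After group 1 captures some text, `\1` only succeeds where that same text appears again.
`re.search` scans for the first position where the pattern succeeds.
The match spans [4:8] → 'knkn'.
Captured: group 1 = 'kn'.

('kn',)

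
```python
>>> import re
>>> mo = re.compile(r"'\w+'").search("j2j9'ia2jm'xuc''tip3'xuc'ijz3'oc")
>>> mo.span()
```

(4, 11)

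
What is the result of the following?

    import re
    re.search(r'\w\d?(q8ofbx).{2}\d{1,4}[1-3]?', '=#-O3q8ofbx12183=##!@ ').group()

Pattern: a word character, then optionally a digit; then the literal 'q8o', then the literal 'fbx' (captured); then exactly 2 of any character, then 1 to 4 of a digit, then optionally a character in [1-3].
`re.search` tries every starting position until one works.
The match spans [3:16] → 'O3q8ofbx12183'.
Captured: group 1 = 'q8ofbx'.

'O3q8ofbx12183'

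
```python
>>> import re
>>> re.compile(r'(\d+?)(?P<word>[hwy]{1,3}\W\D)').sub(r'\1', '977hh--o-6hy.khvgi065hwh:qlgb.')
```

This matches one or more of a digit (lazy) (captured); then 1 to 3 of one of [hwy], then a non-word character, then a non-digit (captured as 'word').
Matches: at [0:7] → '977hh--'; at [9:14] → '6hy.k'; at [18:26] → '065hwh:q'.
Each match is replaced using the text its own group 1 captured.

'977o-6hvgi065lgb.'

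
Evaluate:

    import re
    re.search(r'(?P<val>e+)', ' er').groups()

('e',)

The match spans [1:2] → 'e'.
Captured: group 1 = 'e'.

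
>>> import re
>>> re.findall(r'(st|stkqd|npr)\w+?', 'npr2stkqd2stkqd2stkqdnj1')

Alternation isn't longest-match — the leftmost alternative that fits at this position is chosen.
`findall` collects group 1 from each match (4 total).

['npr', 'st', 'st', 'st']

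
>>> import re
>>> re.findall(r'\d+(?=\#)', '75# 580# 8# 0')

Because the assertion is zero-width, the text it checks is not consumed and won't appear in the result.
With no groups in the pattern, `findall` gives back each whole match — 3 here.

['75', '580', '8']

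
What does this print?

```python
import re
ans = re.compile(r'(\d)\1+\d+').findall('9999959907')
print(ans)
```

['9']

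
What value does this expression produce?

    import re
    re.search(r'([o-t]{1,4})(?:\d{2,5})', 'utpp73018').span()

(1, 9)

Pattern: 1 to 4 of a character in [o-t] (captured); then 2 to 5 of a digit (non-capturing group).
Unlike `match`, `search` isn't anchored — it looks for the pattern anywhere in the string.
The match spans [1:9] → 'tpp73018'.
Captured: group 1 = 'tpp'.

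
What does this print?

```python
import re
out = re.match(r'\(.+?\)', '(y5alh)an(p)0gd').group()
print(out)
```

(y5alh)

A non-greedy quantifier consumes as few characters as it can — just enough that the remainder of the pattern still matches from where it stops; whatever follows it matches normally.
`re.match` only tries the pattern at the start of the string.
The match spans [0:7] → '(y5alh)'.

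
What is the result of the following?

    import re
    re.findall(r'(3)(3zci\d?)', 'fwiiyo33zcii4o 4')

[('3', '3zci')]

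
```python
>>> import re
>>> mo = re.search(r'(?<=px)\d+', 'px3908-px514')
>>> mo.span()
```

(2, 6)

Lookahead/lookbehind check context without consuming it, so the matched span excludes the asserted characters.
`re.search` tries every starting position until one works.
The match spans [2:6] → '3908'.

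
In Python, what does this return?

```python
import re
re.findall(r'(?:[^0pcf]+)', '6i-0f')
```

The pattern matches one or more of any character except [0pcf] (non-capturing group).
Walking the string: at [0:3] → '6i-'.
`findall` yields the raw match text (1 of them) because the pattern has no groups.

['6i-']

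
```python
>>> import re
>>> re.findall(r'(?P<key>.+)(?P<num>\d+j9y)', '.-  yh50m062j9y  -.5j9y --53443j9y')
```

The pattern matches one or more of any character (captured as 'key'); then one or more of a digit, then the literal 'j9y' (captured as 'num').
Scanning left to right: at [0:34] match '.-  yh50m062j9y  -.5j9y --53443j9y', groups = ('.-  yh50m062j9y  -.5j9y --5344', '3j9y').
Multiple groups make `findall` return tuples — one 2-tuple for the one match.

[('.-  yh50m062j9y  -.5j9y --5344', '3j9y')]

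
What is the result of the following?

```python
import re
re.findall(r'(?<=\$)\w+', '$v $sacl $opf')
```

['v', 'sacl', 'opf']

The positive lookaround only admits positions where the adjacent text matches; those characters stay outside the span.
Matches: at [1:2] → 'v'; at [4:8] → 'sacl'; at [10:13] → 'opf'.
`findall` yields the raw match text (3 of them) because the pattern has no groups.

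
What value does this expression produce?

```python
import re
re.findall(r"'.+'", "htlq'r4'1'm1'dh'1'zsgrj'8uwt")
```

["'r4'1'm1'dh'1'zsgrj'"]

With no groups in the pattern, `findall` gives back each whole match — 1 here.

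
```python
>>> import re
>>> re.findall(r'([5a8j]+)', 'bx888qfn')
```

['888']

With a single group, `findall` returns only what that group captured — 1 item.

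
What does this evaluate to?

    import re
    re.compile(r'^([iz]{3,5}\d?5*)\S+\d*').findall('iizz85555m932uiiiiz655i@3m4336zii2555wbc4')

Pattern: anchored at the start of the string; then 3 to 5 of one of [iz], then optionally a digit, then zero or more of a literal '5' (captured); then one or more of a non-whitespace character, then zero or more of a digit.
Because there's exactly one group, `findall` drops the full match and keeps group 1 from the one hit.

['iizz85555']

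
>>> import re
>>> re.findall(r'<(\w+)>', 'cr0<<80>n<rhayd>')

`findall` collects group 1 from each match (2 total).

['80', 'rhayd']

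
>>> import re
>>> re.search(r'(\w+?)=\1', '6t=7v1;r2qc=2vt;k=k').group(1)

'k'

The match spans [16:19] → 'k=k'.
Captured: group 1 = 'k'.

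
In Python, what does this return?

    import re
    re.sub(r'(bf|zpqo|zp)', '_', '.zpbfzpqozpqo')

'.____'

Alternation tries branches left to right and keeps the first one that lets the overall match succeed at that position.
Matches: at [1:3] → 'zp'; at [3:5] → 'bf'; at [5:9] → 'zpqo'; at [9:13] → 'zpqo'.
Every occurrence is swapped for '_'.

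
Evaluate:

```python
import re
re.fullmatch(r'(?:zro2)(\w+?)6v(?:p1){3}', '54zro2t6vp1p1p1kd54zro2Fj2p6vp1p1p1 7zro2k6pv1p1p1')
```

None

Pattern: the literal 'zro', then the literal '2' (non-capturing group); then one or more of a word character (lazy) (captured); then the literal '6v', then the literal 'p1' repeated 3 times.
`re.fullmatch` is like wrapping the pattern in `^…$` (in single-line mode).
Here the string isn't matched end-to-end, so the call returns None.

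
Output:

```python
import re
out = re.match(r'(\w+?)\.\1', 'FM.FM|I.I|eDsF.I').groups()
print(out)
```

('FM',)

The match spans [0:5] → 'FM.FM'.
Captured: group 1 = 'FM'.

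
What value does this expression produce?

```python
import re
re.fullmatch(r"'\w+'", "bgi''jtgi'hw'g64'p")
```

None

`fullmatch` succeeds only if the pattern covers the string from start to end.
Here the pattern can't cover the whole string, so the call returns None.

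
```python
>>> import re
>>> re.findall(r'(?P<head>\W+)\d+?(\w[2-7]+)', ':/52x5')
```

With 2 capturing groups, `findall` returns a 2-tuple per match.

[(':/', 'x5')]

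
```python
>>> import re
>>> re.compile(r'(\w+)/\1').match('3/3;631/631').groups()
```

The match spans [0:3] → '3/3'.
Captured: group 1 = '3'.

('3',)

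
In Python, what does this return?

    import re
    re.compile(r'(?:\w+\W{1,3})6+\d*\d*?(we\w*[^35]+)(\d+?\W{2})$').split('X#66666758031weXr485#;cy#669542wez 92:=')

Pattern: one or more of a word character, then 1 to 3 of a non-word character (non-capturing group); then one or more of the literal '6', then zero or more of a digit, then zero or more of a digit (lazy); then the literal 'we', then zero or more of a word character, then one or more of any character except [35] (captured); then one or more of a digit (lazy), then exactly 2 of a non-word character (captured); then anchored at the end.
Matches to split on: at [22:39] → 'cy#669542wez 92:='.
With a capturing group present, the delimiter's captured portion is kept in the result list.

['X#66666758031weXr485#;', 'wez 9', '2:=', '']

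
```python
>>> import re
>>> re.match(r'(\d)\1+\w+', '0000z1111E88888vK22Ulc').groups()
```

The match spans [0:22] → '0000z1111E88888vK22Ulc'.
Captured: group 1 = '0'.

('0',)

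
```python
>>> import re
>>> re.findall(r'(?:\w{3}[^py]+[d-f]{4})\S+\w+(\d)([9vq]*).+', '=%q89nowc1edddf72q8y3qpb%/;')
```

[('3', 'q')]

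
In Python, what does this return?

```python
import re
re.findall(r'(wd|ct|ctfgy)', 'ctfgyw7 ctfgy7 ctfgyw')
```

['ct', 'ct', 'ct']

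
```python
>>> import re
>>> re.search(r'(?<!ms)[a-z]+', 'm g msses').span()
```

A negative assertion filters positions out without eating any characters.
Unlike `match`, `search` isn't anchored — it looks for the pattern anywhere in the string.
The match spans [0:1] → 'm'.

(0, 1)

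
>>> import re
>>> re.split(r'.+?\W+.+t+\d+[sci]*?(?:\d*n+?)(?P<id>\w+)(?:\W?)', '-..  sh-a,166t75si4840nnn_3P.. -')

Pattern: one or more of any character (lazy); then one or more of a non-word character, then one or more of any character; then one or more of a literal 't', then one or more of a digit, then zero or more of one of [sci] (lazy); then zero or more of a digit, then one or more of the literal 'n' (lazy) (non-capturing group); then one or more of a word character (captured as 'id'); then optionally a non-word character (non-capturing group).
Matches to split on: at [0:29] → '-..  sh-a,166t75si4840nnn_3P.'.
With a capturing group present, the delimiter's captured portion is kept in the result list.

['', 'nn_3P', '. -']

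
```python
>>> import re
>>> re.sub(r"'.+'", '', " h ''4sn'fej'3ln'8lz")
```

' h 8lz'

Each match is replaced by ''.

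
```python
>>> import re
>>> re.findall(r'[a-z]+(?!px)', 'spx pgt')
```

['spx', 'pgt']

The negative lookahead/lookbehind blocks any match where the forbidden context is present.
`findall` yields the raw match text (2 of them) because the pattern has no groups.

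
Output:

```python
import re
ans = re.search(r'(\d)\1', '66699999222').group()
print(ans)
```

After group 1 captures some text, `\1` only succeeds where that same text appears again.
Unlike `match`, `search` isn't anchored — it looks for the pattern anywhere in the string.
The match spans [0:2] → '66'.
Captured: group 1 = '6'.

66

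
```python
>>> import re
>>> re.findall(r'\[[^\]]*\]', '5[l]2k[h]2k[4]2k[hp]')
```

['[l]', '[h]', '[4]', '[hp]']

Matches: at [1:4] → '[l]'; at [6:9] → '[h]'; at [11:14] → '[4]'; at [16:20] → '[hp]'.
`findall` yields the raw match text (4 of them) because the pattern has no groups.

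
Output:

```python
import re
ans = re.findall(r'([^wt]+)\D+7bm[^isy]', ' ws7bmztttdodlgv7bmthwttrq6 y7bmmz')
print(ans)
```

Pattern: one or more of any character except [wt] (captured); then one or more of a non-digit; then the literal '7bm', then any character except [isy].
One capturing group, so `findall` returns just the captured substring from each match — 3 in all.

[' ', 'dodlg', 'rq6 ']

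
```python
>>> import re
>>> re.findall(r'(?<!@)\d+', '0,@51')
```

The negative lookahead/lookbehind blocks any match where the forbidden context is present.
No capturing groups, so `findall` returns the 2 full match strings.

['0', '1']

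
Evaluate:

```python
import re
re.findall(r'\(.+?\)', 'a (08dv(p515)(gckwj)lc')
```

['(08dv(p515)', '(gckwj)']

Scanning left to right: at [2:13] → '(08dv(p515)'; at [13:20] → '(gckwj)'.
Since nothing is captured, `findall` lists the 2 matched substrings directly.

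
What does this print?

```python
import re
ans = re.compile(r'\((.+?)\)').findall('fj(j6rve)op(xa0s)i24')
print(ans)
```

With the lazy modifier that quantifier settles for the fewest repetitions that let the rest of the pattern succeed (the atoms after it are unaffected and can still be greedy).
With a single group, `findall` returns only what that group captured — 2 items.

['j6rve', 'xa0s']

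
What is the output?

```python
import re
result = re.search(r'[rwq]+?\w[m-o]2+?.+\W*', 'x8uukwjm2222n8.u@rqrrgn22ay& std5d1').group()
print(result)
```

wjm2222n8.u@rqrrgn22ay& std5d1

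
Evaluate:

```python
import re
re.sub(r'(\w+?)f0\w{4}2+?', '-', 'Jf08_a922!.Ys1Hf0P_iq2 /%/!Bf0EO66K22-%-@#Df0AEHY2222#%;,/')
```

'-2!.- /%/!Bf0EO66K22-%-@#-222#%;,/'

`sub` substitutes '-' at each match site.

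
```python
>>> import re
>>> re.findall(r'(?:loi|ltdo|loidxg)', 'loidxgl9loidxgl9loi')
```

['loi', 'loi', 'loi']

Alternation tries branches left to right and keeps the first one that lets the overall match succeed at that position.
Scanning left to right: at [0:3] → 'loi'; at [8:11] → 'loi'; at [16:19] → 'loi'.
Since nothing is captured, `findall` lists the 3 matched substrings directly.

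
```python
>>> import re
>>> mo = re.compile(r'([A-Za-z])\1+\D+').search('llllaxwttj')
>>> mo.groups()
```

('l',)

`\1` has to match the exact text group 1 already captured.
`re.search` tries every starting position until one works.
The match spans [0:10] → 'llllaxwttj'.
Captured: group 1 = 'l'.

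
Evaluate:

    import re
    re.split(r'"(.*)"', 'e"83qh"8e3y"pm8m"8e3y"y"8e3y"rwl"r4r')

['e', '83qh"8e3y"pm8m"8e3y"y"8e3y"rwl', 'r4r']

Matches to split on: at [1:33] → '"83qh"8e3y"pm8m"8e3y"y"8e3y"rwl"'.
`re.split` interleaves the captured-group text with the surrounding fragments.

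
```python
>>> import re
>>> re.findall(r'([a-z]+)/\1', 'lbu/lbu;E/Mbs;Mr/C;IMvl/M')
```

['lbu']

The backreference `\1` re-matches whatever the first group consumed, character for character.
Scanning left to right: at [0:7] match 'lbu/lbu', group 1 = 'lbu'.
One capturing group, so `findall` returns just the captured substring from the one match — 1 in all.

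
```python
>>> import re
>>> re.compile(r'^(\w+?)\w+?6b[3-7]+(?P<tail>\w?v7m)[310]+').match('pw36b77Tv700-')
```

None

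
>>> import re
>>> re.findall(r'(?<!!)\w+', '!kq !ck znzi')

The negative lookaround is zero-width — it rules out positions where the adjacent text would match, without consuming anything.
Since nothing is captured, `findall` lists the 3 matched substrings directly.

['q', 'k', 'znzi']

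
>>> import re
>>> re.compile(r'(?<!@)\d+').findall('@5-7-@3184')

['7', '184']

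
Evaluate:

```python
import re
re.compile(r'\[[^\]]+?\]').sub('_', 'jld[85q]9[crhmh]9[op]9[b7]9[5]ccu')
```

'jld_9_9_9_9_ccu'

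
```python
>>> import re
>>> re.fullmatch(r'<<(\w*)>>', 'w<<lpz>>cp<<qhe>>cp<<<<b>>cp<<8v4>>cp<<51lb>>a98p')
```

`re.fullmatch` requires the pattern to consume the entire string.
Here the pattern can't cover the whole string, so the call returns None.

None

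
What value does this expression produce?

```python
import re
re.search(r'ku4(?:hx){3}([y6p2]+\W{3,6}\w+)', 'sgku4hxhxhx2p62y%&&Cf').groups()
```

('2p62y%&&Cf',)

The match spans [2:21] → 'ku4hxhxhx2p62y%&&Cf'.
Captured: group 1 = '2p62y%&&Cf'.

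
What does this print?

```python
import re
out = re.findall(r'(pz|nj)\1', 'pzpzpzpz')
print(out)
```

['pz', 'pz']

After group 1 captures some text, `\1` only succeeds where that same text appears again.
Matches: at [0:4] match 'pzpz', group 1 = 'pz'; at [4:8] match 'pzpz', group 1 = 'pz'.
Because there's exactly one group, `findall` drops the full match and keeps group 1 from each hit.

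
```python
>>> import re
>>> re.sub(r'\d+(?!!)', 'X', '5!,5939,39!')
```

'5!,X,X9!'

The negative lookahead/lookbehind blocks any match where the forbidden context is present.
Matches: at [3:7] → '5939'; at [8:9] → '3'.
Each match is replaced by 'X'.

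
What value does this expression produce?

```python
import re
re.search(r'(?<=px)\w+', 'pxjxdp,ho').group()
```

The positive lookaround only admits positions where the adjacent text matches; those characters stay outside the span.
The match spans [2:6] → 'jxdp'.

'jxdp'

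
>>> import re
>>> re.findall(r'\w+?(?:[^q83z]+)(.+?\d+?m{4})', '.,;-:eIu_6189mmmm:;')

['89mmmm']

This matches one or more of a word character (lazy); then one or more of any character except [q83z] (non-capturing group); then one or more of any character (lazy), then one or more of a digit (lazy), then exactly 4 of a literal 'm' (captured).
Matches: at [5:17] match 'eIu_6189mmmm', group 1 = '89mmmm'.
One capturing group, so `findall` returns just the captured substring from the one match — 1 in all.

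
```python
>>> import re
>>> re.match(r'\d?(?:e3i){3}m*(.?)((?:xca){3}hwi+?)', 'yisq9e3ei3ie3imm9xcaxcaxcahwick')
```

None

The pattern matches optionally a digit, then the literal 'e3i' repeated 3 times, then zero or more of the literal 'm'; then optionally any character (captured); then the literal 'xca' repeated 3 times, then the literal 'hw', then one or more of a literal 'i' (lazy) (captured).
`re.match` won't scan ahead — the pattern has to work from the very first character.
Here the pattern fails at index 0, so the call returns None.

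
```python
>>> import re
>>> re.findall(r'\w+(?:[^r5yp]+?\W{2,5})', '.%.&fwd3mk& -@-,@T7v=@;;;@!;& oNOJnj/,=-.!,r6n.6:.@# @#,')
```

The pattern matches one or more of a word character; then one or more of any character except [r5yp] (lazy), then 2 to 5 of a non-word character (non-capturing group).
The `?` after the quantifier makes it lazy — it takes as little as possible before letting the rest of the pattern try.
Matches: at [4:16] → 'fwd3mk& -@-,'; at [17:26] → 'T7v=@;;;@'; at [30:42] → 'oNOJnj/,=-.!'; at [43:53] → 'r6n.6:.@# '.
No capturing groups, so `findall` returns the 4 full match strings.

['fwd3mk& -@-,', 'T7v=@;;;@', 'oNOJnj/,=-.!', 'r6n.6:.@# ']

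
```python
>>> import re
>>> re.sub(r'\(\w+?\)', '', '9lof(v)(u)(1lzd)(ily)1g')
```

'9lof1g'

Matches: at [4:7] → '(v)'; at [7:10] → '(u)'; at [10:16] → '(1lzd)'; at [16:21] → '(ily)'.
`sub` substitutes '' at each match site.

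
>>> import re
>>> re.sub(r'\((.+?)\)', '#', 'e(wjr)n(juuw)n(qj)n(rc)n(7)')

Matches: at [1:6] → '(wjr)'; at [7:13] → '(juuw)'; at [14:18] → '(qj)'; at [19:23] → '(rc)'; at [24:27] → '(7)'.
Every occurrence is swapped for '#'.

'e#n#n#n#n#'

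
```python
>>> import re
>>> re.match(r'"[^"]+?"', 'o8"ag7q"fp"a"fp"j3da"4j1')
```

None

`re.match` only tries the pattern at the start of the string.
Here the string doesn't start with a match, so the call returns None.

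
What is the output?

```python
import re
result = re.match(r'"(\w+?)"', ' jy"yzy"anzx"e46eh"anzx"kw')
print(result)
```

`match` is anchored at position 0; if the pattern doesn't fit there, it returns None.
Here the string doesn't start with a match, so the call returns None.

None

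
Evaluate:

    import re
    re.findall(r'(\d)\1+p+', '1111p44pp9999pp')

The backreference `\1` re-matches whatever the first group consumed, character for character.
Matches: at [0:5] match '1111p', group 1 = '1'; at [5:9] match '44pp', group 1 = '4'; at [9:15] match '9999pp', group 1 = '9'.
One capturing group, so `findall` returns just the captured substring from each match — 3 in all.

['1', '4', '9']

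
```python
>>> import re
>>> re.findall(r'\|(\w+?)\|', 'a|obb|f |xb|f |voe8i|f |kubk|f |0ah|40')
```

['obb', 'xb', 'voe8i', 'kubk', '0ah']

One capturing group, so `findall` returns just the captured substring from each match — 5 in all.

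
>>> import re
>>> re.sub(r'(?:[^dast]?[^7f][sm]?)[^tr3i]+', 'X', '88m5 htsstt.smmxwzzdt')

'XXtXt'

The pattern matches optionally any character except [dast], then any character except [7f], then optionally one of [sm] (non-capturing group); then one or more of any character except [tr3i].
Matches: at [0:6] → '88m5 h'; at [6:9] → 'tss'; at [10:20] → 't.smmxwzzd'.
`sub` substitutes 'X' at each match site.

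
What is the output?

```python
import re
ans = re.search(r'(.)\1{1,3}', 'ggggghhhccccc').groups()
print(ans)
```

('g',)

The match spans [0:4] → 'gggg'.
Captured: group 1 = 'g'.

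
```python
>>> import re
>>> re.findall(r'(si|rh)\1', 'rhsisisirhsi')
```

After group 1 captures some text, `\1` only succeeds where that same text appears again.
Because there's exactly one group, `findall` drops the full match and keeps group 1 from the one hit.

['si']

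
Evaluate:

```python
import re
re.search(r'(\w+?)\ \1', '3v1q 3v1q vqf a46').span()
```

The backreference `\1` re-matches whatever the first group consumed, character for character.
`search` walks the string left to right and returns the first match it finds.
The match spans [0:9] → '3v1q 3v1q'.
Captured: group 1 = '3v1q'.

(0, 9)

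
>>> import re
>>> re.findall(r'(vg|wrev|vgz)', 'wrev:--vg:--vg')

Matches: at [0:4] match 'wrev', group 1 = 'wrev'; at [7:9] match 'vg', group 1 = 'vg'; at [12:14] match 'vg', group 1 = 'vg'.
One capturing group, so `findall` returns just the captured substring from each match — 3 in all.

['wrev', 'vg', 'vg']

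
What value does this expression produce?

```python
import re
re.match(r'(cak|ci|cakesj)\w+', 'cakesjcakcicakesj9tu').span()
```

(0, 20)

With `match`, the pattern is implicitly anchored at the beginning.
The match spans [0:20] → 'cakesjcakcicakesj9tu'.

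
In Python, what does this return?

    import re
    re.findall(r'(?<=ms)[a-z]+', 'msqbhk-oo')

The lookaround is zero-width — it requires the adjacent text to match without consuming it, so the asserted text isn't part of the match.
Walking the string: at [2:6] → 'qbhk'.
No capturing groups, so `findall` returns the 1 full match string.

['qbhk']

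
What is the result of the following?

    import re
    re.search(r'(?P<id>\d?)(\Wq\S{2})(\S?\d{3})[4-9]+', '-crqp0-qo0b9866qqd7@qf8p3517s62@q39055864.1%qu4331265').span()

(5, 15)

The pattern matches optionally a digit (captured as 'id'); then a non-word character, then a literal 'q', then exactly 2 of a non-whitespace character (captured); then optionally a non-whitespace character, then exactly 3 of a digit (captured); then one or more of a character in [4-9].
`search` walks the string left to right and returns the first match it finds.
The match spans [5:15] → '0-qo0b9866'.
Captured: group 1 = '0', group 2 = '-qo0', group 3 = 'b986'.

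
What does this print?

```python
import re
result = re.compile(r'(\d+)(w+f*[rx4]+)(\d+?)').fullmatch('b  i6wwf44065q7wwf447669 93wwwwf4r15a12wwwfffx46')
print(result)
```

None

The pattern matches one or more of a digit (captured); then one or more of a literal 'w', then zero or more of the literal 'f', then one or more of one of [rx4] (captured); then one or more of a digit (lazy) (captured).
`fullmatch` succeeds only if the pattern covers the string from start to end.
Here the pattern can't cover the whole string, so the call returns None.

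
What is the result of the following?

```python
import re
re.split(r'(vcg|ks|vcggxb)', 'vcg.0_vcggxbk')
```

The regex engine tests alternatives in the order written; an earlier branch that matches wins even if a later one would match more.
Matches to split on: at [0:3] → 'vcg'; at [6:9] → 'vcg'.
With a capturing group present, the delimiter's captured portion is kept in the result list.

['', 'vcg', '.0_', 'vcg', 'gxbk']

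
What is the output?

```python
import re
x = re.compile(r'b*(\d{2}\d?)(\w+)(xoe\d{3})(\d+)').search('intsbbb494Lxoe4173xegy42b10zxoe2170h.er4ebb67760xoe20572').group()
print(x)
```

The pattern matches zero or more of a literal 'b'; then exactly 2 of a digit, then optionally a digit (captured); then one or more of a word character (captured); then the literal 'xoe', then exactly 3 of a digit (captured); then one or more of a digit (captured).
Unlike `match`, `search` isn't anchored — it looks for the pattern anywhere in the string.
The match spans [4:35] → 'bbb494Lxoe4173xegy42b10zxoe2170'.
Captured: group 1 = '494', group 2 = 'Lxoe4173xegy42b10z', group 3 = 'xoe217', group 4 = '0'.

bbb494Lxoe4173xegy42b10zxoe2170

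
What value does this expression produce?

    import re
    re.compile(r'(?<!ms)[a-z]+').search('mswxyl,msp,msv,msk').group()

'mswxyl'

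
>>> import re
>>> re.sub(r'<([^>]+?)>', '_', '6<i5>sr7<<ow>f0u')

'6_sr7_f0u'

Matches: at [1:5] → '<i5>'; at [8:13] → '<<ow>'.
`sub` substitutes '_' at each match site.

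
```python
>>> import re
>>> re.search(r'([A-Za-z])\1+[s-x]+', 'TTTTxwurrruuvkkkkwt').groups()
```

After group 1 captures some text, `\1` only succeeds where that same text appears again.
`search` walks the string left to right and returns the first match it finds.
The match spans [0:7] → 'TTTTxwu'.
Captured: group 1 = 'T'.

('T',)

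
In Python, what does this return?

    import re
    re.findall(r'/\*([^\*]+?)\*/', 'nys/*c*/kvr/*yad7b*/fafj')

Scanning left to right: at [3:8] match '/*c*/', group 1 = 'c'; at [11:20] match '/*yad7b*/', group 1 = 'yad7b'.
One capturing group, so `findall` returns just the captured substring from each match — 2 in all.

['c', 'yad7b']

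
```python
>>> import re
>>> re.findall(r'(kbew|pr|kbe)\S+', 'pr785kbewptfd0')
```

Because there's exactly one group, `findall` drops the full match and keeps group 1 from the one hit.

['pr']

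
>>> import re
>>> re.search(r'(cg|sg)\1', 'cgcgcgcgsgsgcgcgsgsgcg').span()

(0, 4)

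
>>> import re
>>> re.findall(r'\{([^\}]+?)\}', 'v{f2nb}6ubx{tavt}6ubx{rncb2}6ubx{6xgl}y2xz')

Matches: at [1:7] match '{f2nb}', group 1 = 'f2nb'; at [11:17] match '{tavt}', group 1 = 'tavt'; at [21:28] match '{rncb2}', group 1 = 'rncb2'; at [32:38] match '{6xgl}', group 1 = '6xgl'.
`findall` collects group 1 from each match (4 total).

['f2nb', 'tavt', 'rncb2', '6xgl']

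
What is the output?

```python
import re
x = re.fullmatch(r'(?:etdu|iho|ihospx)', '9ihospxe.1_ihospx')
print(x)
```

None

`re.fullmatch` requires the pattern to consume the entire string.
Here there's no way to consume every character, so the call returns None.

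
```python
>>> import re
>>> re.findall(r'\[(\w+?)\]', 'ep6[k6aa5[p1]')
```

['p1']

One capturing group, so `findall` returns just the captured substring from the one match — 1 in all.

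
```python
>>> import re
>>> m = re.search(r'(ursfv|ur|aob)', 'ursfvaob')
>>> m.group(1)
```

'ursfv'

The match spans [0:5] → 'ursfv'.
Captured: group 1 = 'ursfv'.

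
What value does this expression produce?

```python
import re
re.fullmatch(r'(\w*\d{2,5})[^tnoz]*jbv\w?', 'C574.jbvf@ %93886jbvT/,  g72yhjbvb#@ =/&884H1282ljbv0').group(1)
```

The pattern matches zero or more of a word character, then 2 to 5 of a digit (captured); then zero or more of any character except [tnoz], then the literal 'jbv', then optionally a word character.
For `fullmatch`, every character of the input must be accounted for by the pattern.
The match spans [0:53] → 'C574.jbvf@ %93886jbvT/,  g72yhjbvb#@ =/&884H1282ljbv0'.
Captured: group 1 = 'C574'.

'C574'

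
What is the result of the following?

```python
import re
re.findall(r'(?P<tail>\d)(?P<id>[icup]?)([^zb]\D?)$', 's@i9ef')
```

3 groups means the one result is a tuple of 3 captured strings — 1 here.

[('9', '', 'ef')]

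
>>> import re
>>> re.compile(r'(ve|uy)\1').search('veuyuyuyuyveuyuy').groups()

`\1` is not a pattern — it's the concrete string captured by group 1, re-applied verbatim.
`re.search` scans for the first position where the pattern succeeds.
The match spans [2:6] → 'uyuy'.
Captured: group 1 = 'uy'.

('uy',)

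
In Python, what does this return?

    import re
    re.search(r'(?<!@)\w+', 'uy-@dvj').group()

Because the assertion is negative and zero-width, positions next to the forbidden text are skipped.
The match spans [0:2] → 'uy'.

'uy'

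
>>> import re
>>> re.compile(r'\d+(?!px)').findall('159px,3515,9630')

['15', '3515', '9630']

The negative lookaround is zero-width — it rules out positions where the adjacent text would match, without consuming anything.
Scanning left to right: at [0:2] → '15'; at [6:10] → '3515'; at [11:15] → '9630'.
With no groups in the pattern, `findall` gives back each whole match — 3 here.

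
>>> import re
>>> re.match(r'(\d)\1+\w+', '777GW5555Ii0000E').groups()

('7',)

The backreference `\1` re-matches whatever the first group consumed, character for character.
`match` is anchored at position 0; if the pattern doesn't fit there, it returns None.
The match spans [0:16] → '777GW5555Ii0000E'.
Captured: group 1 = '7'.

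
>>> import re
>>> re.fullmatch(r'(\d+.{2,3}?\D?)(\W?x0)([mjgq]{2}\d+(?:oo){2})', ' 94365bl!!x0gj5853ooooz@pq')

None

This matches one or more of a digit, then 2 to 3 of any character (lazy), then optionally a non-digit (captured); then optionally a non-word character, then the literal 'x0' (captured); then exactly 2 of one of [mjgq], then one or more of a digit, then the literal 'oo' repeated 2 times (captured).
For `fullmatch`, every character of the input must be accounted for by the pattern.
Here there's no way to consume every character, so the call returns None.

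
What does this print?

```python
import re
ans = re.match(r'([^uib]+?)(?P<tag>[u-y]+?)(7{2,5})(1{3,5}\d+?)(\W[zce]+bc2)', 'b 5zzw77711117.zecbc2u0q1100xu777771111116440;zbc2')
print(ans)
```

None

The pattern matches one or more of any character except [uib] (lazy) (captured); then one or more of a character in [u-y] (lazy) (captured as 'tag'); then 2 to 5 of a literal '7' (captured); then 3 to 5 of a literal '1', then one or more of a digit (lazy) (captured); then a non-word character, then one or more of one of [zce], then the literal 'bc2' (captured).
`re.match` only tries the pattern at the start of the string.
Here position 0 doesn't satisfy it, so the call returns None.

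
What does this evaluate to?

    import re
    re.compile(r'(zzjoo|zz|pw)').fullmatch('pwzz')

`re.fullmatch` requires the pattern to consume the entire string.
Here the pattern can't cover the whole string, so the call returns None.

None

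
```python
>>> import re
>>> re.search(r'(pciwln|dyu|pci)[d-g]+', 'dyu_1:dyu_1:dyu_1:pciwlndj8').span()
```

The match spans [18:25] → 'pciwlnd'.

(18, 25)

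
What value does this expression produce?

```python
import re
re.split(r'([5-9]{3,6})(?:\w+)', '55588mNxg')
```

`re.split` interleaves the captured-group text with the surrounding fragments.

['', '55588', '']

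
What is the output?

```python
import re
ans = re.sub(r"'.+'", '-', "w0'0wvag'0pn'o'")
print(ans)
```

Matches: at [2:15] → "'0wvag'0pn'o'".
Every occurrence is swapped for '-'.

w0-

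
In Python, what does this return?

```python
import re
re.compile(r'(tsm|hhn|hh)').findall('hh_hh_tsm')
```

['hh', 'hh', 'tsm']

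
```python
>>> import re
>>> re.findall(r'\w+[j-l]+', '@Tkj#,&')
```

['Tkj']

Pattern: one or more of a word character; then one or more of a character in [j-l].
Scanning left to right: at [1:4] → 'Tkj'.
`findall` yields the raw match text (1 of them) because the pattern has no groups.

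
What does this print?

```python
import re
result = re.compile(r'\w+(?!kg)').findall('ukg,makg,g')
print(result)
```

Because the assertion is negative and zero-width, positions next to the forbidden text are skipped.
Since nothing is captured, `findall` lists the 3 matched substrings directly.

['ukg', 'makg', 'g']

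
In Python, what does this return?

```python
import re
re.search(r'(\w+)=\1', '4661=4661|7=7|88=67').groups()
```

('4661',)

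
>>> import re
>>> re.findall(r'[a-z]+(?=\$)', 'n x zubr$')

['zubr']

Because the assertion is zero-width, the text it checks is not consumed and won't appear in the result.
Since nothing is captured, `findall` lists the 1 matched substring directly.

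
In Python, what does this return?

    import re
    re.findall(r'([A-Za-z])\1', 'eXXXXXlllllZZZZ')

['X', 'X', 'l', 'l', 'Z', 'Z']

`\1` has to match the exact text group 1 already captured.
Walking the string: at [1:3] match 'XX', group 1 = 'X'; at [3:5] match 'XX', group 1 = 'X'; at [6:8] match 'll', group 1 = 'l'; at [8:10] match 'll', group 1 = 'l'; at [11:13] match 'ZZ', group 1 = 'Z'; ….
With a single group, `findall` returns only what that group captured — 6 items.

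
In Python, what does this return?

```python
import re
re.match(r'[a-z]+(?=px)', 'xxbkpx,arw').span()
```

Lookahead/lookbehind check context without consuming it, so the matched span excludes the asserted characters.
With `match`, the pattern is implicitly anchored at the beginning.
The match spans [0:4] → 'xxbk'.

(0, 4)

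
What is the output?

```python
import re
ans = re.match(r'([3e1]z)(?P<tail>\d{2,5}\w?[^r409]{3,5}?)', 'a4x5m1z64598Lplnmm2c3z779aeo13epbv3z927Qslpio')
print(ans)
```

None

`re.match` won't scan ahead — the pattern has to work from the very first character.
Here the string doesn't start with a match, so the call returns None.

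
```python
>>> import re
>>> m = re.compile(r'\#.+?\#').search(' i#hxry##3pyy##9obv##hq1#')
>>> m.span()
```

(2, 8)

Unlike `match`, `search` isn't anchored — it looks for the pattern anywhere in the string.
The match spans [2:8] → '#hxry#'.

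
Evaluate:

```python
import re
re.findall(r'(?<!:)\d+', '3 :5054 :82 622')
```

['3', '054', '2', '622']

The negative lookaround is zero-width — it rules out positions where the adjacent text would match, without consuming anything.
Scanning left to right: at [0:1] → '3'; at [4:7] → '054'; at [10:11] → '2'; at [12:15] → '622'.
No capturing groups, so `findall` returns the 4 full match strings.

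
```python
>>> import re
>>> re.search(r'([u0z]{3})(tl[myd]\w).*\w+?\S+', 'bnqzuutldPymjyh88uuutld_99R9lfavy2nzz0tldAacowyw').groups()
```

The match spans [3:48] → 'zuutldPymjyh88uuutld_99R9lfavy2nzz0tldAacowyw'.
Captured: group 1 = 'zuu', group 2 = 'tldP'.

('zuu', 'tldP')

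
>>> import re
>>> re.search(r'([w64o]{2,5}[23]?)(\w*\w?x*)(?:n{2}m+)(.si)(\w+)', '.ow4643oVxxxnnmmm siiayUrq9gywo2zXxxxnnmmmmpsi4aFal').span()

(1, 51)

This matches 2 to 5 of one of [w64o], then optionally one of [23] (captured); then zero or more of a word character, then optionally a word character, then zero or more of a literal 'x' (captured); then exactly 2 of the literal 'n', then one or more of a literal 'm' (non-capturing group); then any character, then the literal 'si' (captured); then one or more of a word character (captured).
`re.search` tries every starting position until one works.
The match spans [1:51] → 'ow4643oVxxxnnmmm siiayUrq9gywo2zXxxxnnmmmmpsi4aFal'.
Captured: group 1 = 'ow4643', group 2 = 'oVxxx', group 3 = ' si', group 4 = 'iayUrq9gywo2zXxxxnnmmmmpsi4aFal'.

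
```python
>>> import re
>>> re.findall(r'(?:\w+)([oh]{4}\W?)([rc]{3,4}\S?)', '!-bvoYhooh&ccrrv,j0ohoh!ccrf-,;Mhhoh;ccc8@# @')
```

Pattern: one or more of a word character (non-capturing group); then exactly 4 of one of [oh], then optionally a non-word character (captured); then 3 to 4 of one of [rc], then optionally a non-whitespace character (captured).
Walking the string: at [2:16] match 'bvoYhooh&ccrrv', groups = ('hooh&', 'ccrrv'); at [17:28] match 'j0ohoh!ccrf', groups = ('ohoh!', 'ccrf'); at [31:41] match 'Mhhoh;ccc8', groups = ('hhoh;', 'ccc8').
2 groups means each result is a tuple of 2 captured strings — 3 here.

[('hooh&', 'ccrrv'), ('ohoh!', 'ccrf'), ('hhoh;', 'ccc8')]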